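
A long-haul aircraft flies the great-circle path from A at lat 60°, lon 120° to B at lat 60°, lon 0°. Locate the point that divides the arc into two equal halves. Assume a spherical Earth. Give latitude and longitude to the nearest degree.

Convert each endpoint to a unit vector on the sphere (x = cos φ cos λ, y = cos φ sin λ, z = sin φ).
The central angle between the endpoints is δ = arccos(p₁·p₂) ≈ 0.896 rad (51.3°).
Interpolate at f = 1/2 with slerp weights a = sin((1−f)δ)/sin δ ≈ 0.555, b = sin(fδ)/sin δ ≈ 0.555.
p = a·p₁ + b·p₂ ≈ (0.139, 0.240, 0.961); φ = arcsin(p_z) ≈ 73.90°, λ = atan2(p_y, p_x) ≈ 60.00°.

≈ lat 74°, lon 60°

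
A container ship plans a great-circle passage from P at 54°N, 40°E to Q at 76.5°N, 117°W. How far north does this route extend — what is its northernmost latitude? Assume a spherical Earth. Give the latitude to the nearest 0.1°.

The great circle lies in the plane with unit normal n̂ = (p₁ × p₂)/|p₁ × p₂|.
Here n̂_z ≈ -0.071; the vertex latitude is φ_max = arccos|n̂_z| ≈ 85.9°.

≈ 85.9°N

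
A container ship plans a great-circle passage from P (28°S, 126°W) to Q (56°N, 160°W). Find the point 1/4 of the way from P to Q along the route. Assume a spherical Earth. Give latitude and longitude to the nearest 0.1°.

≈ (6.8°S, 132.8°W)

Write both endpoints as unit vectors p₁, p₂ with components (cos φ cos λ, cos φ sin λ, sin φ).
The central angle between the endpoints is δ = arccos(p₁·p₂) ≈ 1.551 rad (88.8°).
Interpolate at f = 1/4 with slerp weights a = sin((1−f)δ)/sin δ ≈ 0.918, b = sin(fδ)/sin δ ≈ 0.378.
p = a·p₁ + b·p₂ ≈ (-0.675, -0.728, -0.118); φ = arcsin(p_z) ≈ -6.75°, λ = atan2(p_y, p_x) ≈ -132.84°.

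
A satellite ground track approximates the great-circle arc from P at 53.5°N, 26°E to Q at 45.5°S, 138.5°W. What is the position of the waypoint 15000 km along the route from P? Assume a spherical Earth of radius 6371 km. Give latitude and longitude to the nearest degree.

Write both endpoints as unit vectors p₁, p₂ with components (cos φ cos λ, cos φ sin λ, sin φ).
The central angle between the endpoints is δ = arccos(p₁·p₂) ≈ 2.918 rad (167.2°). The total great-circle distance is δ·R ≈ 2.918 × 6371 ≈ 18591 km, so the target fraction is f = 15000/18591 ≈ 0.807.
Interpolate at f ≈ 0.807 with slerp weights a = sin((1−f)δ)/sin δ ≈ 2.409, b = sin(fδ)/sin δ ≈ 3.195.
p = a·p₁ + b·p₂ ≈ (-0.389, -0.855, -0.342); φ = arcsin(p_z) ≈ -19.99°, λ = atan2(p_y, p_x) ≈ -114.45°.

≈ 20°S, 114°W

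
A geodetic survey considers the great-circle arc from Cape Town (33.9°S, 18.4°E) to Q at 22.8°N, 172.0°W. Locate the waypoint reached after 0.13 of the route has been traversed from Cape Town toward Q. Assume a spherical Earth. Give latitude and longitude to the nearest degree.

≈ 48°S, 40°E

Write both endpoints as unit vectors p₁, p₂ with components (cos φ cos λ, cos φ sin λ, sin φ).
The central angle between the endpoints is δ = arccos(p₁·p₂) ≈ 2.891 rad (165.6°).
Interpolate at f = 0.13 with slerp weights a = sin((1−f)δ)/sin δ ≈ 2.363, b = sin(fδ)/sin δ ≈ 1.479.
p = a·p₁ + b·p₂ ≈ (0.511, 0.429, -0.745); φ = arcsin(p_z) ≈ -48.14°, λ = atan2(p_y, p_x) ≈ 40.05°.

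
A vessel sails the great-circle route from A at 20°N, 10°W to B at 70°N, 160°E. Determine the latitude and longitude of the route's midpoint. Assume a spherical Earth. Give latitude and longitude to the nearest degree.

≈ 65°N, 4°W

The haversine formula gives a central angle δ ≈ 1.566 rad (89.7°) between the endpoints.
Interpolate at f = 1/2 with slerp weights a = sin((1−f)δ)/sin δ ≈ 0.705, b = sin(fδ)/sin δ ≈ 0.705.
p = a·p₁ + b·p₂ ≈ (0.426, -0.033, 0.904); φ = arcsin(p_z) ≈ 64.70°, λ = atan2(p_y, p_x) ≈ -4.37°.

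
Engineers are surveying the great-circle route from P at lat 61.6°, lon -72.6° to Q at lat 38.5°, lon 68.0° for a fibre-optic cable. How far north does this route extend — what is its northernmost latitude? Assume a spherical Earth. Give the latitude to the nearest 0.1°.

The great circle lies in the plane with unit normal n̂ = (p₁ × p₂)/|p₁ × p₂|.
Here n̂_z ≈ +0.245; the vertex latitude is φ_max = arccos|n̂_z| ≈ 75.8°.
Check via Clairaut: cos φ_max = |cos φ₁| · sin C = cos(61.6°)·sin(31.0°) ≈ 0.245, again giving ≈ 75.8°.

≈ 75.8°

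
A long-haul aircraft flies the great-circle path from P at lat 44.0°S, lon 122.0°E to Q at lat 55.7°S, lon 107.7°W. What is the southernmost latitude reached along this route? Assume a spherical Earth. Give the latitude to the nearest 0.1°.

The great circle lies in the plane with unit normal n̂ = (p₁ × p₂)/|p₁ × p₂|.
Here n̂_z ≈ +0.325; the vertex latitude is φ_max = arccos|n̂_z| ≈ 71.0°.

≈ 71.0°S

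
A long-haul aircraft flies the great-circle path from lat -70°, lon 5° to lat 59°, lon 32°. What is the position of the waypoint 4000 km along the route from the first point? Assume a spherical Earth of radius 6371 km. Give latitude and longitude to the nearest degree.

Convert each endpoint to a unit vector on the sphere (x = cos φ cos λ, y = cos φ sin λ, z = sin φ).
The central angle between the endpoints is δ = arccos(p₁·p₂) ≈ 2.276 rad (130.4°). The total great-circle distance is δ·R ≈ 2.276 × 6371 ≈ 14503 km, so the target fraction is f = 4000/14503 ≈ 0.276.
Interpolate at f ≈ 0.276 with slerp weights a = sin((1−f)δ)/sin δ ≈ 1.310, b = sin(fδ)/sin δ ≈ 0.772.
p = a·p₁ + b·p₂ ≈ (0.783, 0.250, -0.569); φ = arcsin(p_z) ≈ -34.70°, λ = atan2(p_y, p_x) ≈ 17.68°.

≈ lat -35°, lon 18°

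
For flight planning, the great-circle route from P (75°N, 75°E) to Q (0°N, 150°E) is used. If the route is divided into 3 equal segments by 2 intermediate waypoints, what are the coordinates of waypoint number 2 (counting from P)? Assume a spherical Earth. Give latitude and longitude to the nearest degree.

Write both endpoints as unit vectors p₁, p₂ with components (cos φ cos λ, cos φ sin λ, sin φ).
The central angle between the endpoints is δ = arccos(p₁·p₂) ≈ 1.504 rad (86.2°).
Interpolate at f = 2/3 with slerp weights a = sin((1−f)δ)/sin δ ≈ 0.482, b = sin(fδ)/sin δ ≈ 0.845.
p = a·p₁ + b·p₂ ≈ (-0.699, 0.543, 0.465); φ = arcsin(p_z) ≈ 27.72°, λ = atan2(p_y, p_x) ≈ 142.18°.

≈ (28°N, 142°E)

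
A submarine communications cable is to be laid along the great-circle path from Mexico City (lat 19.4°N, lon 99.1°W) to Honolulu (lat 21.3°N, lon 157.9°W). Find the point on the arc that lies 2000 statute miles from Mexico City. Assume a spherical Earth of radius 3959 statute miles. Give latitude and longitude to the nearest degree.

≈ lat 23°N, lon 130°W

Convert each endpoint to a unit vector on the sphere (x = cos φ cos λ, y = cos φ sin λ, z = sin φ).
The central angle between the endpoints is δ = arccos(p₁·p₂) ≈ 0.957 rad (54.8°). The total great-circle distance is δ·R ≈ 0.957 × 3959 ≈ 3789 mi, so the target fraction is f = 2000/3789 ≈ 0.528.
Interpolate at f ≈ 0.528 with slerp weights a = sin((1−f)δ)/sin δ ≈ 0.534, b = sin(fδ)/sin δ ≈ 0.592.
p = a·p₁ + b·p₂ ≈ (-0.591, -0.705, 0.392); φ = arcsin(p_z) ≈ 23.11°, λ = atan2(p_y, p_x) ≈ -129.96°.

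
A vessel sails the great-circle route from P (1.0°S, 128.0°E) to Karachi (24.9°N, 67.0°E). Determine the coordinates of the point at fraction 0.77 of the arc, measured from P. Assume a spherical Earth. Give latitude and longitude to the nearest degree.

Convert each endpoint to a unit vector on the sphere (x = cos φ cos λ, y = cos φ sin λ, z = sin φ).
The central angle between the endpoints is δ = arccos(p₁·p₂) ≈ 1.124 rad (64.4°).
Interpolate at f = 0.77 with slerp weights a = sin((1−f)δ)/sin δ ≈ 0.283, b = sin(fδ)/sin δ ≈ 0.844.
p = a·p₁ + b·p₂ ≈ (0.125, 0.928, 0.351); φ = arcsin(p_z) ≈ 20.52°, λ = atan2(p_y, p_x) ≈ 82.35°.

≈ (21°N, 82°E)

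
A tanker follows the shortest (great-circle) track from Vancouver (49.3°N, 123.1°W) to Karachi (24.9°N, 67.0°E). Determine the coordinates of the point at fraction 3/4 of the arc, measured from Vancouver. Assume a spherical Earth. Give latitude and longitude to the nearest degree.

≈ (51°N, 72°E)

Convert each endpoint to a unit vector on the sphere (x = cos φ cos λ, y = cos φ sin λ, z = sin φ).
The central angle between the endpoints is δ = arccos(p₁·p₂) ≈ 1.837 rad (105.3°).
Interpolate at f = 3/4 with slerp weights a = sin((1−f)δ)/sin δ ≈ 0.459, b = sin(fδ)/sin δ ≈ 1.017.
p = a·p₁ + b·p₂ ≈ (0.197, 0.598, 0.777); φ = arcsin(p_z) ≈ 50.96°, λ = atan2(p_y, p_x) ≈ 71.78°.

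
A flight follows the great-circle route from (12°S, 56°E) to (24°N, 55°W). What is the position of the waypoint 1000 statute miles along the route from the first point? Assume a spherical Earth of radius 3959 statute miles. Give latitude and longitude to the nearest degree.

≈ (6°S, 42°E)

Convert each endpoint to a unit vector on the sphere (x = cos φ cos λ, y = cos φ sin λ, z = sin φ).
The central angle between the endpoints is δ = arccos(p₁·p₂) ≈ 1.988 rad (113.9°). The total great-circle distance is δ·R ≈ 1.988 × 3959 ≈ 7869 mi, so the target fraction is f = 1000/7869 ≈ 0.127.
Interpolate at f ≈ 0.127 with slerp weights a = sin((1−f)δ)/sin δ ≈ 1.079, b = sin(fδ)/sin δ ≈ 0.273.
p = a·p₁ + b·p₂ ≈ (0.733, 0.670, -0.113); φ = arcsin(p_z) ≈ -6.50°, λ = atan2(p_y, p_x) ≈ 42.43°.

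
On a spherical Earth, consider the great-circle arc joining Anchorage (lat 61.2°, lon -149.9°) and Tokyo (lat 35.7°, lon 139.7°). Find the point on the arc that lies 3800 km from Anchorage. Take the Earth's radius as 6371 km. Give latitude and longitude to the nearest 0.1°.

The haversine formula gives a central angle δ ≈ 0.873 rad (50.0°) between the endpoints. The total great-circle distance is δ·R ≈ 0.873 × 6371 ≈ 5561 km, so the target fraction is f = 3800/5561 ≈ 0.683.
Interpolate at f ≈ 0.683 with slerp weights a = sin((1−f)δ)/sin δ ≈ 0.356, b = sin(fδ)/sin δ ≈ 0.733.
p = a·p₁ + b·p₂ ≈ (-0.603, 0.299, 0.740); φ = arcsin(p_z) ≈ 47.73°, λ = atan2(p_y, p_x) ≈ 153.61°.

≈ lat 47.7°, lon 153.6°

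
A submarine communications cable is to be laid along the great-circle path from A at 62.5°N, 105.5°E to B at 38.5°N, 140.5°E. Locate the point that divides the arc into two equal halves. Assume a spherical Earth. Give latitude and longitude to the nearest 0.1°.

From cos δ = sin φ₁ sin φ₂ + cos φ₁ cos φ₂ cos Δλ, the central angle is δ ≈ 0.558 rad (32.0°).
Interpolate at f = 1/2 with slerp weights a = sin((1−f)δ)/sin δ ≈ 0.520, b = sin(fδ)/sin δ ≈ 0.520.
p = a·p₁ + b·p₂ ≈ (-0.378, 0.490, 0.785); φ = arcsin(p_z) ≈ 51.73°, λ = atan2(p_y, p_x) ≈ 127.65°.

≈ 51.7°N, 127.6°E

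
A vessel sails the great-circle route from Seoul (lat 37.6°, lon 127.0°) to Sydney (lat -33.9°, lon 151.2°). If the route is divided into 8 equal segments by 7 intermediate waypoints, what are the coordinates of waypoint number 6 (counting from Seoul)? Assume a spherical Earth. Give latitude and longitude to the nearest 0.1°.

≈ lat -16.1°, lon 144.7°

Convert each endpoint to a unit vector on the sphere (x = cos φ cos λ, y = cos φ sin λ, z = sin φ).
The central angle between the endpoints is δ = arccos(p₁·p₂) ≈ 1.308 rad (75.0°).
Interpolate at f = 6/8 with slerp weights a = sin((1−f)δ)/sin δ ≈ 0.333, b = sin(fδ)/sin δ ≈ 0.861.
p = a·p₁ + b·p₂ ≈ (-0.785, 0.555, -0.277); φ = arcsin(p_z) ≈ -16.08°, λ = atan2(p_y, p_x) ≈ 144.74°.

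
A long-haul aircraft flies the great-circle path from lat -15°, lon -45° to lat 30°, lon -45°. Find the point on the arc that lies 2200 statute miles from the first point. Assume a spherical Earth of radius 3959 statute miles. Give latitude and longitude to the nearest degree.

≈ lat 17°, lon -45°

From cos δ = sin φ₁ sin φ₂ + cos φ₁ cos φ₂ cos Δλ, the central angle is δ ≈ 0.785 rad (45.0°). The total great-circle distance is δ·R ≈ 0.785 × 3959 ≈ 3109 mi, so the target fraction is f = 2200/3109 ≈ 0.708.
Interpolate at f ≈ 0.708 with slerp weights a = sin((1−f)δ)/sin δ ≈ 0.322, b = sin(fδ)/sin δ ≈ 0.746.
p = a·p₁ + b·p₂ ≈ (0.677, -0.677, 0.290); φ = arcsin(p_z) ≈ 16.84°, λ = atan2(p_y, p_x) ≈ -45.00°.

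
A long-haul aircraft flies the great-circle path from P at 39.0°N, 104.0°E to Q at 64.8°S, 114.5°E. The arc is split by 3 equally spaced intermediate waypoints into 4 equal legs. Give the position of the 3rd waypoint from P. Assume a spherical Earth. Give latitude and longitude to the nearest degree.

Convert each endpoint to a unit vector on the sphere (x = cos φ cos λ, y = cos φ sin λ, z = sin φ).
The central angle between the endpoints is δ = arccos(p₁·p₂) ≈ 1.817 rad (104.1°).
Interpolate at f = 3/4 with slerp weights a = sin((1−f)δ)/sin δ ≈ 0.453, b = sin(fδ)/sin δ ≈ 1.009.
p = a·p₁ + b·p₂ ≈ (-0.263, 0.732, -0.628); φ = arcsin(p_z) ≈ -38.92°, λ = atan2(p_y, p_x) ≈ 109.77°.

≈ 39°S, 110°E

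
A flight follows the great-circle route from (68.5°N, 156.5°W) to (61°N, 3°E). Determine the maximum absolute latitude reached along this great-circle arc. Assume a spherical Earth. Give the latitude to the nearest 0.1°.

≈ 85.3°N

The great circle lies in the plane with unit normal n̂ = (p₁ × p₂)/|p₁ × p₂|.
Here n̂_z ≈ +0.082; the vertex latitude is φ_max = arccos|n̂_z| ≈ 85.3°.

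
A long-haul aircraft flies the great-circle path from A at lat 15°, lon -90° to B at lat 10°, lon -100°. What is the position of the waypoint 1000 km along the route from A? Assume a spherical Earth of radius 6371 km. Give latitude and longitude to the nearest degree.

The haversine formula gives a central angle δ ≈ 0.191 rad (11.0°) between the endpoints. The total great-circle distance is δ·R ≈ 0.191 × 6371 ≈ 1219 km, so the target fraction is f = 1000/1219 ≈ 0.820.
Interpolate at f ≈ 0.820 with slerp weights a = sin((1−f)δ)/sin δ ≈ 0.181, b = sin(fδ)/sin δ ≈ 0.822.
p = a·p₁ + b·p₂ ≈ (-0.141, -0.972, 0.190); φ = arcsin(p_z) ≈ 10.93°, λ = atan2(p_y, p_x) ≈ -98.23°.

≈ lat 11°, lon -98°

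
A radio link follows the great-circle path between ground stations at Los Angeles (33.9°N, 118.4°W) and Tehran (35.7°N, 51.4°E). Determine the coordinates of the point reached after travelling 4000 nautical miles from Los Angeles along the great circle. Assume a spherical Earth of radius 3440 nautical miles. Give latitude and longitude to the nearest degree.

The haversine formula gives a central angle δ ≈ 1.916 rad (109.8°) between the endpoints. The total great-circle distance is δ·R ≈ 1.916 × 3440 ≈ 6589 nmi, so the target fraction is f = 4000/6589 ≈ 0.607.
Interpolate at f ≈ 0.607 with slerp weights a = sin((1−f)δ)/sin δ ≈ 0.726, b = sin(fδ)/sin δ ≈ 0.975.
p = a·p₁ + b·p₂ ≈ (0.207, 0.089, 0.974); φ = arcsin(p_z) ≈ 76.97°, λ = atan2(p_y, p_x) ≈ 23.15°.

≈ 77°N, 23°E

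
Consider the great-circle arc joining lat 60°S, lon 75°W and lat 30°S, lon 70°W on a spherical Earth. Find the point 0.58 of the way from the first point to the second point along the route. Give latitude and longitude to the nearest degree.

≈ lat 43°S, lon 71°W

Write both endpoints as unit vectors p₁, p₂ with components (cos φ cos λ, cos φ sin λ, sin φ).
The central angle between the endpoints is δ = arccos(p₁·p₂) ≈ 0.527 rad (30.2°).
Interpolate at f = 0.58 with slerp weights a = sin((1−f)δ)/sin δ ≈ 0.436, b = sin(fδ)/sin δ ≈ 0.598.
p = a·p₁ + b·p₂ ≈ (0.234, -0.698, -0.677); φ = arcsin(p_z) ≈ -42.62°, λ = atan2(p_y, p_x) ≈ -71.48°.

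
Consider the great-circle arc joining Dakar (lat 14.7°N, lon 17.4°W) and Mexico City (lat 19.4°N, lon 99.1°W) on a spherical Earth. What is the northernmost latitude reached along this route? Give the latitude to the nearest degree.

≈ 22°N

The great circle lies in the plane with unit normal n̂ = (p₁ × p₂)/|p₁ × p₂|.
Here n̂_z ≈ -0.925; the vertex latitude is φ_max = arccos|n̂_z| ≈ 22.4°.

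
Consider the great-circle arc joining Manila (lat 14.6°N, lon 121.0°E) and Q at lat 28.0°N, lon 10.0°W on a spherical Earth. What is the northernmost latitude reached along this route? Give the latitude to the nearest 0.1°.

The great circle lies in the plane with unit normal n̂ = (p₁ × p₂)/|p₁ × p₂|.
Here n̂_z ≈ -0.719; the vertex latitude is φ_max = arccos|n̂_z| ≈ 44.0°.
Check via Clairaut: cos φ_max = |cos φ₁| · sin C = cos(14.6°)·sin(48.0°) ≈ 0.719, again giving ≈ 44.0°.

≈ 44.0°N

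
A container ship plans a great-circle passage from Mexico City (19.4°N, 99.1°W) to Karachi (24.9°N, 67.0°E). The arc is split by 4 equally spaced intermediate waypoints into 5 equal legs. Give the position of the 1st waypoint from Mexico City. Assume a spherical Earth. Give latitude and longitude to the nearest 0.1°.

≈ 44.5°N, 88.1°W

The haversine formula gives a central angle δ ≈ 2.333 rad (133.7°) between the endpoints.
Interpolate at f = 1/5 with slerp weights a = sin((1−f)δ)/sin δ ≈ 1.323, b = sin(fδ)/sin δ ≈ 0.622.
p = a·p₁ + b·p₂ ≈ (0.023, -0.713, 0.701); φ = arcsin(p_z) ≈ 44.53°, λ = atan2(p_y, p_x) ≈ -88.14°.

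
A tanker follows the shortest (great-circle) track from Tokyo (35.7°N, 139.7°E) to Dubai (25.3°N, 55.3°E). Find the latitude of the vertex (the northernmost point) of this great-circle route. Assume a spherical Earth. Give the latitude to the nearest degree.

The great circle lies in the plane with unit normal n̂ = (p₁ × p₂)/|p₁ × p₂|.
Here n̂_z ≈ -0.772; the vertex latitude is φ_max = arccos|n̂_z| ≈ 39.5°.
Check via Clairaut: cos φ_max = |cos φ₁| · sin C = cos(35.7°)·sin(71.8°) ≈ 0.772, again giving ≈ 39.5°.

≈ 40°N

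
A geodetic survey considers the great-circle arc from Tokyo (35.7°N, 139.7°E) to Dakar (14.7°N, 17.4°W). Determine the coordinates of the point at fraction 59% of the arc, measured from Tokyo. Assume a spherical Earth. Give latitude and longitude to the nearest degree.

≈ 59°N, 18°E

Convert each endpoint to a unit vector on the sphere (x = cos φ cos λ, y = cos φ sin λ, z = sin φ).
The central angle between the endpoints is δ = arccos(p₁·p₂) ≈ 2.184 rad (125.1°).
Interpolate at f = 0.59 with slerp weights a = sin((1−f)δ)/sin δ ≈ 0.954, b = sin(fδ)/sin δ ≈ 1.174.
p = a·p₁ + b·p₂ ≈ (0.493, 0.162, 0.855); φ = arcsin(p_z) ≈ 58.75°, λ = atan2(p_y, p_x) ≈ 18.15°.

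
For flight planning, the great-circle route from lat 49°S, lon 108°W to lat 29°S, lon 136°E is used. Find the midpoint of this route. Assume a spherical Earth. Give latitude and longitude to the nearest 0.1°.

Convert each endpoint to a unit vector on the sphere (x = cos φ cos λ, y = cos φ sin λ, z = sin φ).
The central angle between the endpoints is δ = arccos(p₁·p₂) ≈ 1.456 rad (83.4°).
Interpolate at f = 1/2 with slerp weights a = sin((1−f)δ)/sin δ ≈ 0.670, b = sin(fδ)/sin δ ≈ 0.670.
p = a·p₁ + b·p₂ ≈ (-0.557, -0.011, -0.830); φ = arcsin(p_z) ≈ -56.13°, λ = atan2(p_y, p_x) ≈ -178.87°.

≈ lat 56.1°S, lon 178.9°W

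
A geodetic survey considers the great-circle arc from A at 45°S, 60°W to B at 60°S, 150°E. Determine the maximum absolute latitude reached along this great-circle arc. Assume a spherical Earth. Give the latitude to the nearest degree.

The great circle lies in the plane with unit normal n̂ = (p₁ × p₂)/|p₁ × p₂|.
Here n̂_z ≈ -0.186; the vertex latitude is φ_max = arccos|n̂_z| ≈ 79.3°.
Check via Clairaut: cos φ_max = |cos φ₁| · sin C = cos(45.0°)·sin(164.8°) ≈ 0.186, again giving ≈ 79.3°.

≈ 79°S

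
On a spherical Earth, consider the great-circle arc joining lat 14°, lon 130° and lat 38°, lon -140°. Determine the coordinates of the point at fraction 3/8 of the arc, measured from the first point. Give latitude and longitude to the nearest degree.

≈ lat 30°, lon 158°

From cos δ = sin φ₁ sin φ₂ + cos φ₁ cos φ₂ cos Δλ, the central angle is δ ≈ 1.421 rad (81.4°).
Interpolate at f = 3/8 with slerp weights a = sin((1−f)δ)/sin δ ≈ 0.785, b = sin(fδ)/sin δ ≈ 0.514.
p = a·p₁ + b·p₂ ≈ (-0.800, 0.323, 0.506); φ = arcsin(p_z) ≈ 30.41°, λ = atan2(p_y, p_x) ≈ 158.00°.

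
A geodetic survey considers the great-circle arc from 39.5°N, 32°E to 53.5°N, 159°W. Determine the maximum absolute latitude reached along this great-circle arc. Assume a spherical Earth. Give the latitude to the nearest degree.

≈ 85°N

The great circle lies in the plane with unit normal n̂ = (p₁ × p₂)/|p₁ × p₂|.
Here n̂_z ≈ +0.088; the vertex latitude is φ_max = arccos|n̂_z| ≈ 85.0°.
Check via Clairaut: cos φ_max = |cos φ₁| · sin C = cos(39.5°)·sin(6.5°) ≈ 0.088, again giving ≈ 85.0°.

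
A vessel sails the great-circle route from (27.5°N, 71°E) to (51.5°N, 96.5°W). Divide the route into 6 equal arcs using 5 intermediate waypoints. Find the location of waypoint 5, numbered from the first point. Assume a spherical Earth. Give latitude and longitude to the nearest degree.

≈ (68°N, 88°W)

From cos δ = sin φ₁ sin φ₂ + cos φ₁ cos φ₂ cos Δλ, the central angle is δ ≈ 1.749 rad (100.2°).
Interpolate at f = 5/6 with slerp weights a = sin((1−f)δ)/sin δ ≈ 0.292, b = sin(fδ)/sin δ ≈ 1.010.
p = a·p₁ + b·p₂ ≈ (0.013, -0.380, 0.925); φ = arcsin(p_z) ≈ 67.68°, λ = atan2(p_y, p_x) ≈ -88.01°.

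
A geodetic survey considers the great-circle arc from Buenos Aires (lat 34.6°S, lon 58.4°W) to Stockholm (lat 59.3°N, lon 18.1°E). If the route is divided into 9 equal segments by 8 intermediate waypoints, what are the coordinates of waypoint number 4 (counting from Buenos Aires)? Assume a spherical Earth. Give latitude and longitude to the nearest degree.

From cos δ = sin φ₁ sin φ₂ + cos φ₁ cos φ₂ cos Δλ, the central angle is δ ≈ 1.972 rad (113.0°).
Interpolate at f = 4/9 with slerp weights a = sin((1−f)δ)/sin δ ≈ 0.966, b = sin(fδ)/sin δ ≈ 0.834.
p = a·p₁ + b·p₂ ≈ (0.821, -0.545, 0.169); φ = arcsin(p_z) ≈ 9.74°, λ = atan2(p_y, p_x) ≈ -33.54°.

≈ lat 10°N, lon 34°W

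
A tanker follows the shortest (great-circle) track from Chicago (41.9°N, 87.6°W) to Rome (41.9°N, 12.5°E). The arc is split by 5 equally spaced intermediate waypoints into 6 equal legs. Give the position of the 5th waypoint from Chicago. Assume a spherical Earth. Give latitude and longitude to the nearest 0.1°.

The haversine formula gives a central angle δ ≈ 1.214 rad (69.6°) between the endpoints.
Interpolate at f = 5/6 with slerp weights a = sin((1−f)δ)/sin δ ≈ 0.215, b = sin(fδ)/sin δ ≈ 0.905.
p = a·p₁ + b·p₂ ≈ (0.664, -0.014, 0.747); φ = arcsin(p_z) ≈ 48.37°, λ = atan2(p_y, p_x) ≈ -1.19°.

≈ 48.4°N, 1.2°W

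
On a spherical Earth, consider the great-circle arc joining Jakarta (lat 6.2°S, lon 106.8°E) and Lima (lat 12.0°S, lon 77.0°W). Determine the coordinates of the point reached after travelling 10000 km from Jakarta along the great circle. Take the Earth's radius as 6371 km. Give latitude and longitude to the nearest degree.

≈ lat 77°S, lon 136°W

Write both endpoints as unit vectors p₁, p₂ with components (cos φ cos λ, cos φ sin λ, sin φ).
The central angle between the endpoints is δ = arccos(p₁·p₂) ≈ 2.817 rad (161.4°). The total great-circle distance is δ·R ≈ 2.817 × 6371 ≈ 17948 km, so the target fraction is f = 10000/17948 ≈ 0.557.
Interpolate at f ≈ 0.557 with slerp weights a = sin((1−f)δ)/sin δ ≈ 2.975, b = sin(fδ)/sin δ ≈ 3.137.
p = a·p₁ + b·p₂ ≈ (-0.164, -0.159, -0.974); φ = arcsin(p_z) ≈ -76.78°, λ = atan2(p_y, p_x) ≈ -135.99°.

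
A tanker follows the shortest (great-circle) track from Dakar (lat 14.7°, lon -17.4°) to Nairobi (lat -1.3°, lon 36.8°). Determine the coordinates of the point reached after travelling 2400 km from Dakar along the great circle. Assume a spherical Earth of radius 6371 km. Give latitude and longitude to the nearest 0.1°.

Write both endpoints as unit vectors p₁, p₂ with components (cos φ cos λ, cos φ sin λ, sin φ).
The central angle between the endpoints is δ = arccos(p₁·p₂) ≈ 0.977 rad (56.0°). The total great-circle distance is δ·R ≈ 0.977 × 6371 ≈ 6221 km, so the target fraction is f = 2400/6221 ≈ 0.386.
Interpolate at f ≈ 0.386 with slerp weights a = sin((1−f)δ)/sin δ ≈ 0.681, b = sin(fδ)/sin δ ≈ 0.444.
p = a·p₁ + b·p₂ ≈ (0.984, 0.069, 0.163); φ = arcsin(p_z) ≈ 9.37°, λ = atan2(p_y, p_x) ≈ 4.00°.

≈ lat 9.4°, lon 4.0°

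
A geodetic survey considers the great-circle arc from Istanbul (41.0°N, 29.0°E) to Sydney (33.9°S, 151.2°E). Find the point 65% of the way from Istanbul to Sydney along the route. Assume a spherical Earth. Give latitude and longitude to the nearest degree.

≈ (6°S, 110°E)

From cos δ = sin φ₁ sin φ₂ + cos φ₁ cos φ₂ cos Δλ, the central angle is δ ≈ 2.346 rad (134.4°).
Interpolate at f = 0.65 with slerp weights a = sin((1−f)δ)/sin δ ≈ 1.024, b = sin(fδ)/sin δ ≈ 1.398.
p = a·p₁ + b·p₂ ≈ (-0.341, 0.934, -0.108); φ = arcsin(p_z) ≈ -6.19°, λ = atan2(p_y, p_x) ≈ 110.05°.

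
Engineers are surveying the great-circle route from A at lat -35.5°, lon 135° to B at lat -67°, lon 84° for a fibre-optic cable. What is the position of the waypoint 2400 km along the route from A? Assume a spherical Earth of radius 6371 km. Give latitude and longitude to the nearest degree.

≈ lat -54°, lon 119°

The haversine formula gives a central angle δ ≈ 0.746 rad (42.7°) between the endpoints. The total great-circle distance is δ·R ≈ 0.746 × 6371 ≈ 4750 km, so the target fraction is f = 2400/4750 ≈ 0.505.
Interpolate at f ≈ 0.505 with slerp weights a = sin((1−f)δ)/sin δ ≈ 0.531, b = sin(fδ)/sin δ ≈ 0.542.
p = a·p₁ + b·p₂ ≈ (-0.284, 0.517, -0.808); φ = arcsin(p_z) ≈ -53.88°, λ = atan2(p_y, p_x) ≈ 118.78°.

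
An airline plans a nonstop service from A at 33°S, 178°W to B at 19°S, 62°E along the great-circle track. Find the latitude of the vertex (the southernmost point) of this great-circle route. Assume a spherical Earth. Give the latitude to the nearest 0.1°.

≈ 45.3°S

The great circle lies in the plane with unit normal n̂ = (p₁ × p₂)/|p₁ × p₂|.
Here n̂_z ≈ -0.704; the vertex latitude is φ_max = arccos|n̂_z| ≈ 45.3°.
Check via Clairaut: cos φ_max = |cos φ₁| · sin C = cos(33.0°)·sin(122.9°) ≈ 0.704, again giving ≈ 45.3°.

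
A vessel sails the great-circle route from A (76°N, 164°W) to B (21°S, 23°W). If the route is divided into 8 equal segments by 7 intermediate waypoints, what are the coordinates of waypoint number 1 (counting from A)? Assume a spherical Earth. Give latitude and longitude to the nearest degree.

Write both endpoints as unit vectors p₁, p₂ with components (cos φ cos λ, cos φ sin λ, sin φ).
The central angle between the endpoints is δ = arccos(p₁·p₂) ≈ 2.121 rad (121.6°).
Interpolate at f = 1/8 with slerp weights a = sin((1−f)δ)/sin δ ≈ 1.126, b = sin(fδ)/sin δ ≈ 0.308.
p = a·p₁ + b·p₂ ≈ (0.002, -0.187, 0.982); φ = arcsin(p_z) ≈ 79.21°, λ = atan2(p_y, p_x) ≈ -89.25°.

≈ (79°N, 89°W)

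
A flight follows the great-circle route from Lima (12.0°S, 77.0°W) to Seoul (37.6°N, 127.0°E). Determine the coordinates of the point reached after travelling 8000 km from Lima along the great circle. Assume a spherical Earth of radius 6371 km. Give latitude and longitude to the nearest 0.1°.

Write both endpoints as unit vectors p₁, p₂ with components (cos φ cos λ, cos φ sin λ, sin φ).
The central angle between the endpoints is δ = arccos(p₁·p₂) ≈ 2.559 rad (146.6°). The total great-circle distance is δ·R ≈ 2.559 × 6371 ≈ 16301 km, so the target fraction is f = 8000/16301 ≈ 0.491.
Interpolate at f ≈ 0.491 with slerp weights a = sin((1−f)δ)/sin δ ≈ 1.752, b = sin(fδ)/sin δ ≈ 1.727.
p = a·p₁ + b·p₂ ≈ (-0.438, -0.577, 0.690); φ = arcsin(p_z) ≈ 43.60°, λ = atan2(p_y, p_x) ≈ -127.22°.

≈ 43.6°N, 127.2°W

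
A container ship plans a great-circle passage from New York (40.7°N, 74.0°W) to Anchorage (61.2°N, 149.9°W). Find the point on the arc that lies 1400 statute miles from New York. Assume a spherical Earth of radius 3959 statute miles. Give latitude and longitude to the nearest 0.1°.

Convert each endpoint to a unit vector on the sphere (x = cos φ cos λ, y = cos φ sin λ, z = sin φ).
The central angle between the endpoints is δ = arccos(p₁·p₂) ≈ 0.849 rad (48.7°). The total great-circle distance is δ·R ≈ 0.849 × 3959 ≈ 3363 mi, so the target fraction is f = 1400/3363 ≈ 0.416.
Interpolate at f ≈ 0.416 with slerp weights a = sin((1−f)δ)/sin δ ≈ 0.634, b = sin(fδ)/sin δ ≈ 0.461.
p = a·p₁ + b·p₂ ≈ (-0.060, -0.573, 0.817); φ = arcsin(p_z) ≈ 54.81°, λ = atan2(p_y, p_x) ≈ -95.96°.

≈ (54.8°N, 96.0°W)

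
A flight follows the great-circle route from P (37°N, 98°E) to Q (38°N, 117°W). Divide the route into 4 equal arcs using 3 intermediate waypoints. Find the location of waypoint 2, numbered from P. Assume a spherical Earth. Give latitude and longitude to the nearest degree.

≈ (69°N, 169°E)

From cos δ = sin φ₁ sin φ₂ + cos φ₁ cos φ₂ cos Δλ, the central angle is δ ≈ 1.716 rad (98.3°).
Interpolate at f = 2/4 with slerp weights a = sin((1−f)δ)/sin δ ≈ 0.765, b = sin(fδ)/sin δ ≈ 0.765.
p = a·p₁ + b·p₂ ≈ (-0.359, 0.068, 0.931); φ = arcsin(p_z) ≈ 68.60°, λ = atan2(p_y, p_x) ≈ 169.28°.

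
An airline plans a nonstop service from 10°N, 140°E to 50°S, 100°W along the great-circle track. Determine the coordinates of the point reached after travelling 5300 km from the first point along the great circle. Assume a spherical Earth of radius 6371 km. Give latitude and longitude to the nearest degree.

Write both endpoints as unit vectors p₁, p₂ with components (cos φ cos λ, cos φ sin λ, sin φ).
The central angle between the endpoints is δ = arccos(p₁·p₂) ≈ 2.037 rad (116.7°). The total great-circle distance is δ·R ≈ 2.037 × 6371 ≈ 12978 km, so the target fraction is f = 5300/12978 ≈ 0.408.
Interpolate at f ≈ 0.408 with slerp weights a = sin((1−f)δ)/sin δ ≈ 1.045, b = sin(fδ)/sin δ ≈ 0.828.
p = a·p₁ + b·p₂ ≈ (-0.881, 0.138, -0.452); φ = arcsin(p_z) ≈ -26.90°, λ = atan2(p_y, p_x) ≈ 171.10°.

≈ 27°S, 171°E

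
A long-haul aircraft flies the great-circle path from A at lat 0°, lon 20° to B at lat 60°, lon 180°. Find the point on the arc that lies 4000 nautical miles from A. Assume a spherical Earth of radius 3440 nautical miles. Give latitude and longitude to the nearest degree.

≈ lat 64°, lon 44°

The haversine formula gives a central angle δ ≈ 2.060 rad (118.0°) between the endpoints. The total great-circle distance is δ·R ≈ 2.060 × 3440 ≈ 7086 nmi, so the target fraction is f = 4000/7086 ≈ 0.564.
Interpolate at f ≈ 0.564 with slerp weights a = sin((1−f)δ)/sin δ ≈ 0.885, b = sin(fδ)/sin δ ≈ 1.040.
p = a·p₁ + b·p₂ ≈ (0.312, 0.303, 0.901); φ = arcsin(p_z) ≈ 64.23°, λ = atan2(p_y, p_x) ≈ 44.14°.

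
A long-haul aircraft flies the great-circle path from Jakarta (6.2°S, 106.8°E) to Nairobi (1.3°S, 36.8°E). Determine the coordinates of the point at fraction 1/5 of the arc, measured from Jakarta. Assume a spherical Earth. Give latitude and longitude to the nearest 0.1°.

≈ 5.8°S, 92.7°E

Write both endpoints as unit vectors p₁, p₂ with components (cos φ cos λ, cos φ sin λ, sin φ).
The central angle between the endpoints is δ = arccos(p₁·p₂) ≈ 1.221 rad (70.0°).
Interpolate at f = 1/5 with slerp weights a = sin((1−f)δ)/sin δ ≈ 0.882, b = sin(fδ)/sin δ ≈ 0.257.
p = a·p₁ + b·p₂ ≈ (-0.047, 0.994, -0.101); φ = arcsin(p_z) ≈ -5.80°, λ = atan2(p_y, p_x) ≈ 92.73°.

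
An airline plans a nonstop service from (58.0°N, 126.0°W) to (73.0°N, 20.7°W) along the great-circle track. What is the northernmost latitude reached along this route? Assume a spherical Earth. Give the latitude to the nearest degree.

≈ 76°N

The great circle lies in the plane with unit normal n̂ = (p₁ × p₂)/|p₁ × p₂|.
Here n̂_z ≈ +0.234; the vertex latitude is φ_max = arccos|n̂_z| ≈ 76.5°.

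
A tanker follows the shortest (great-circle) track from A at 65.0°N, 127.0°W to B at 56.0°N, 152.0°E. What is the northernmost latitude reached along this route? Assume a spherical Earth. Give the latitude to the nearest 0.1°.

≈ 67.7°N

The great circle lies in the plane with unit normal n̂ = (p₁ × p₂)/|p₁ × p₂|.
Here n̂_z ≈ -0.379; the vertex latitude is φ_max = arccos|n̂_z| ≈ 67.7°.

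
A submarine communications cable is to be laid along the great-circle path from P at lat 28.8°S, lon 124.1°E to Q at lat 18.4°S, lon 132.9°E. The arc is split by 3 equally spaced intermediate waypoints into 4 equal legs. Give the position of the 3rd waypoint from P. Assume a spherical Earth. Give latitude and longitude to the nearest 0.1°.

≈ lat 21.0°S, lon 130.8°E

Convert each endpoint to a unit vector on the sphere (x = cos φ cos λ, y = cos φ sin λ, z = sin φ).
The central angle between the endpoints is δ = arccos(p₁·p₂) ≈ 0.229 rad (13.1°).
Interpolate at f = 3/4 with slerp weights a = sin((1−f)δ)/sin δ ≈ 0.252, b = sin(fδ)/sin δ ≈ 0.753.
p = a·p₁ + b·p₂ ≈ (-0.610, 0.706, -0.359); φ = arcsin(p_z) ≈ -21.04°, λ = atan2(p_y, p_x) ≈ 130.82°.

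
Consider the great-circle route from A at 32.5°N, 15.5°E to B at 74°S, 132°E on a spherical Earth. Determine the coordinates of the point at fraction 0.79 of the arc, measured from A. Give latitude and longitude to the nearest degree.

The haversine formula gives a central angle δ ≈ 2.240 rad (128.3°) between the endpoints.
Interpolate at f = 0.79 with slerp weights a = sin((1−f)δ)/sin δ ≈ 0.578, b = sin(fδ)/sin δ ≈ 1.250.
p = a·p₁ + b·p₂ ≈ (0.239, 0.386, -0.891); φ = arcsin(p_z) ≈ -62.99°, λ = atan2(p_y, p_x) ≈ 58.24°.

≈ 63°S, 58°E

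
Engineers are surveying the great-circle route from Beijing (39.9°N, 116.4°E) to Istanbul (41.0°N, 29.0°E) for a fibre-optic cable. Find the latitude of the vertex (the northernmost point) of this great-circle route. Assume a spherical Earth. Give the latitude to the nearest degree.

The great circle lies in the plane with unit normal n̂ = (p₁ × p₂)/|p₁ × p₂|.
Here n̂_z ≈ -0.647; the vertex latitude is φ_max = arccos|n̂_z| ≈ 49.7°.
Check via Clairaut: cos φ_max = |cos φ₁| · sin C = cos(39.9°)·sin(57.4°) ≈ 0.647, again giving ≈ 49.7°.

≈ 50°N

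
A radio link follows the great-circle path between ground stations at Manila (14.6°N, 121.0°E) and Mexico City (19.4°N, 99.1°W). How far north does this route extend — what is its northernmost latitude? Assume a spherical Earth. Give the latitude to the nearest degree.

≈ 42°N

The great circle lies in the plane with unit normal n̂ = (p₁ × p₂)/|p₁ × p₂|.
Here n̂_z ≈ +0.745; the vertex latitude is φ_max = arccos|n̂_z| ≈ 41.8°.
Check via Clairaut: cos φ_max = |cos φ₁| · sin C = cos(14.6°)·sin(50.4°) ≈ 0.745, again giving ≈ 41.8°.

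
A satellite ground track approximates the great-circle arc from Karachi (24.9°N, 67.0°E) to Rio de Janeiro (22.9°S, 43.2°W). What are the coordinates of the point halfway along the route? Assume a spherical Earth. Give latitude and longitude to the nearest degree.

Convert each endpoint to a unit vector on the sphere (x = cos φ cos λ, y = cos φ sin λ, z = sin φ).
The central angle between the endpoints is δ = arccos(p₁·p₂) ≈ 2.040 rad (116.9°).
Interpolate at f = 1/2 with slerp weights a = sin((1−f)δ)/sin δ ≈ 0.956, b = sin(fδ)/sin δ ≈ 0.956.
p = a·p₁ + b·p₂ ≈ (0.980, 0.195, 0.030); φ = arcsin(p_z) ≈ 1.75°, λ = atan2(p_y, p_x) ≈ 11.26°.

≈ (2°N, 11°E)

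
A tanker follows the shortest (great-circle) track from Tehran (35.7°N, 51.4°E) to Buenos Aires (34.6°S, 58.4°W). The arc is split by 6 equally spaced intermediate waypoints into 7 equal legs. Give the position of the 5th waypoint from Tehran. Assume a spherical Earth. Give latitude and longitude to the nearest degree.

≈ (16°S, 25°W)

From cos δ = sin φ₁ sin φ₂ + cos φ₁ cos φ₂ cos Δλ, the central angle is δ ≈ 2.163 rad (123.9°).
Interpolate at f = 5/7 with slerp weights a = sin((1−f)δ)/sin δ ≈ 0.698, b = sin(fδ)/sin δ ≈ 1.204.
p = a·p₁ + b·p₂ ≈ (0.873, -0.401, -0.277); φ = arcsin(p_z) ≈ -16.06°, λ = atan2(p_y, p_x) ≈ -24.69°.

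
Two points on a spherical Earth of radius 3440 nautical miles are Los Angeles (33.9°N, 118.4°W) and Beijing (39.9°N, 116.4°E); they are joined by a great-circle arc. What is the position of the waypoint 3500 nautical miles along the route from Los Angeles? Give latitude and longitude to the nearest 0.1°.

From cos δ = sin φ₁ sin φ₂ + cos φ₁ cos φ₂ cos Δλ, the central angle is δ ≈ 1.580 rad (90.5°). The total great-circle distance is δ·R ≈ 1.580 × 3440 ≈ 5435 nmi, so the target fraction is f = 3500/5435 ≈ 0.644.
Interpolate at f ≈ 0.644 with slerp weights a = sin((1−f)δ)/sin δ ≈ 0.533, b = sin(fδ)/sin δ ≈ 0.851.
p = a·p₁ + b·p₂ ≈ (-0.501, 0.195, 0.843); φ = arcsin(p_z) ≈ 57.49°, λ = atan2(p_y, p_x) ≈ 158.71°.

≈ (57.5°N, 158.7°E)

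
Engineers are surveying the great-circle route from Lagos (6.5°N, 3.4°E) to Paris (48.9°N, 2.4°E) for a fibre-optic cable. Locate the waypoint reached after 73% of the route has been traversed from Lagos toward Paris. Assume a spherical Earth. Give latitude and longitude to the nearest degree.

Write both endpoints as unit vectors p₁, p₂ with components (cos φ cos λ, cos φ sin λ, sin φ).
The central angle between the endpoints is δ = arccos(p₁·p₂) ≈ 0.740 rad (42.4°).
Interpolate at f = 0.73 with slerp weights a = sin((1−f)δ)/sin δ ≈ 0.294, b = sin(fδ)/sin δ ≈ 0.763.
p = a·p₁ + b·p₂ ≈ (0.793, 0.038, 0.608); φ = arcsin(p_z) ≈ 37.45°, λ = atan2(p_y, p_x) ≈ 2.77°.

≈ 37°N, 3°E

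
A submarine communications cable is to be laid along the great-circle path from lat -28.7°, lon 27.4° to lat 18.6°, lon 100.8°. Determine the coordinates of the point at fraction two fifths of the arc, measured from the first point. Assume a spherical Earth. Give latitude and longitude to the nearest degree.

≈ lat -11°, lon 59°

Write both endpoints as unit vectors p₁, p₂ with components (cos φ cos λ, cos φ sin λ, sin φ).
The central angle between the endpoints is δ = arccos(p₁·p₂) ≈ 1.486 rad (85.2°).
Interpolate at f = 2/5 with slerp weights a = sin((1−f)δ)/sin δ ≈ 0.781, b = sin(fδ)/sin δ ≈ 0.562.
p = a·p₁ + b·p₂ ≈ (0.508, 0.839, -0.196); φ = arcsin(p_z) ≈ -11.29°, λ = atan2(p_y, p_x) ≈ 58.78°.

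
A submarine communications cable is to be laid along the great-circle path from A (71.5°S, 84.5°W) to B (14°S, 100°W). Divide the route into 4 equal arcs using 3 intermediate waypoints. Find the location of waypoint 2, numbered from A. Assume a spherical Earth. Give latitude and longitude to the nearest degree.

≈ (43°S, 96°W)

Write both endpoints as unit vectors p₁, p₂ with components (cos φ cos λ, cos φ sin λ, sin φ).
The central angle between the endpoints is δ = arccos(p₁·p₂) ≈ 1.017 rad (58.3°).
Interpolate at f = 2/4 with slerp weights a = sin((1−f)δ)/sin δ ≈ 0.572, b = sin(fδ)/sin δ ≈ 0.572.
p = a·p₁ + b·p₂ ≈ (-0.079, -0.728, -0.681); φ = arcsin(p_z) ≈ -42.94°, λ = atan2(p_y, p_x) ≈ -96.20°.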